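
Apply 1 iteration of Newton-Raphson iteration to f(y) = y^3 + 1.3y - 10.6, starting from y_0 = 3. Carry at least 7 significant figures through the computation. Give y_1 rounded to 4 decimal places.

f'(y) = 3y^2 + 1.3
y_0 = 3.000000: f = 20.300000, f' = 28.300000 → y_1 = 3.000000 - (20.300000)/(28.300000) = 2.282686

2.2827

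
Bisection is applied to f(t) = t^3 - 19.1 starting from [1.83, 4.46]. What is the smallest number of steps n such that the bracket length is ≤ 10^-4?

Initial width b − a = 4.46 − 1.83 = 2.630000.
After n steps the width is (b−a)/2^n; need (b−a)/2^n ≤ 10^-4.
So n ≥ log₂(2.630000/10^-4) = log₂(26300.0000) ≈ 14.6828.
Hence n = 15.

15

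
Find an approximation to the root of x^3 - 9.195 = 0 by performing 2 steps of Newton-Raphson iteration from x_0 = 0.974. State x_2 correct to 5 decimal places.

2.79035

Newton update: x ← x − f(x)/f'(x).
f'(x) = 3x^2
x_0 = 0.974000: f = -8.270990, f' = 2.846028 → x_1 = 0.974000 - (-8.270990)/(2.846028) = 3.880152
x_1 = 3.880152: f = 49.222931, f' = 45.166735 → x_2 = 3.880152 - (49.222931)/(45.166735) = 2.790347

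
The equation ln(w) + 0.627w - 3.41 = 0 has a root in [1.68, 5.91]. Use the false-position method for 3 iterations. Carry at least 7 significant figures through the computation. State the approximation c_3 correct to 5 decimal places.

f(1.680000) = -1.837846, f(5.910000) = 2.072216
step 1: c = 3.668227, f(c) = 0.189686 > 0 → new bracket [1.680000, 3.668227]
step 2: c = 3.482217, f(c) = 0.021020 > 0 → new bracket [1.680000, 3.482217]
step 3: c = 3.461838, f(c) = 0.002372 > 0 → new bracket [1.680000, 3.461838]

3.46184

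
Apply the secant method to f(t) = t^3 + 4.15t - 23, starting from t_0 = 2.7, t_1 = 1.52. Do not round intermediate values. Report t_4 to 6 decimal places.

2.361655

f(t_0) = 7.888000, f(t_1) = -13.180192
t_2 = 1.520000 - (-13.180192)·(1.520000 - 2.700000)/(-13.180192 - (7.888000)) = 2.258204; f(t_2) = -2.112773
t_3 = 2.258204 - (-2.112773)·(2.258204 - 1.520000)/(-2.112773 - (-13.180192)) = 2.399127; f(t_3) = 0.765307
t_4 = 2.399127 - (0.765307)·(2.399127 - 2.258204)/(0.765307 - (-2.112773)) = 2.361655; f(t_4) = -0.027210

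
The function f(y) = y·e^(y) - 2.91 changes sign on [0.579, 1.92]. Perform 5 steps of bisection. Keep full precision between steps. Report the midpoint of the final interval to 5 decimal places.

f(0.579000) = -1.876917, f(1.920000) = 10.186240 (opposite signs)
step 1: m = 1.249500, f(m) = 1.449003 > 0 → root in [0.579000, 1.249500]
step 2: m = 0.914250, f(m) = -0.629035 < 0 → root in [0.914250, 1.249500]
step 3: m = 1.081875, f(m) = 0.281754 > 0 → root in [0.914250, 1.081875]
step 4: m = 0.998062, f(m) = -0.202236 < 0 → root in [0.998062, 1.081875]
step 5: m = 1.039969, f(m) = 0.032205 > 0 → root in [0.998062, 1.039969]
Midpoint of [0.998062, 1.039969] = 1.019016

1.01902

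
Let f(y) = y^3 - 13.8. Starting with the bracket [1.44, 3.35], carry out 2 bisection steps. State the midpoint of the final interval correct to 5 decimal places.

2.63375

f(1.440000) = -10.814016, f(3.350000) = 23.795375 (opposite signs)
step 1: m = 2.395000, f(m) = -0.062220 < 0 → root in [2.395000, 3.350000]
step 2: m = 2.872500, f(m) = 9.901734 > 0 → root in [2.395000, 2.872500]
Midpoint of [2.395000, 2.872500] = 2.633750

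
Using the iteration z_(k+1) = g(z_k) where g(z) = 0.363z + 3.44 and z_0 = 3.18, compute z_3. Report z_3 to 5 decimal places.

5.29411

z_1 = g(3.180000) = 4.594340
z_2 = g(4.594340) = 5.107745
z_3 = g(5.107745) = 5.294112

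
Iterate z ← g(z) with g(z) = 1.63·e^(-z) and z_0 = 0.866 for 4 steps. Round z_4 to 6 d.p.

z_1 = g(0.866000) = 0.685628
z_2 = g(0.685628) = 0.821151
z_3 = g(0.821151) = 0.717078
z_4 = g(0.717078) = 0.795728

0.795728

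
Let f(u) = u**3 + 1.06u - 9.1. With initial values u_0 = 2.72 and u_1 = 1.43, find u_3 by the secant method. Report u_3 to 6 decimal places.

1.966340

f(u_0) = 13.906848, f(u_1) = -4.659993
u_2 = 1.430000 - (-4.659993)·(1.430000 - 2.720000)/(-4.659993 - (13.906848)) = 1.753770; f(u_2) = -1.846915
u_3 = 1.753770 - (-1.846915)·(1.753770 - 1.430000)/(-1.846915 - (-4.659993)) = 1.966340; f(u_3) = 0.587163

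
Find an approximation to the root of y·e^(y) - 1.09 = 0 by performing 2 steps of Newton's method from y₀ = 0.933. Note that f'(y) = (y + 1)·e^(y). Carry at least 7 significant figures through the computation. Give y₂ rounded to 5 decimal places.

Newton update: y ← y − f(y)/f'(y).
y_0 = 0.933000: f = 1.281802, f' = 4.913926 → y_1 = 0.933000 - (1.281802)/(4.913926) = 0.672149
y_1 = 0.672149: f = 0.226365, f' = 3.274807 → y_2 = 0.672149 - (0.226365)/(3.274807) = 0.603026

0.60303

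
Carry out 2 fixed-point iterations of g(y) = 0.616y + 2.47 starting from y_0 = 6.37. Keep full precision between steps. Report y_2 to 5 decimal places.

y_1 = g(6.370000) = 6.393920
y_2 = g(6.393920) = 6.408655

6.40865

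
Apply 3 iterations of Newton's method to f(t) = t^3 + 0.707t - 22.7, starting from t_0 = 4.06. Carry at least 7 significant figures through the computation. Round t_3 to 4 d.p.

2.7488

f'(t) = 3t^2 + 0.707
t_0 = 4.060000: f = 47.093836, f' = 50.157800 → t_1 = 4.060000 - (47.093836)/(50.157800) = 3.121086
t_1 = 3.121086: f = 9.909676, f' = 29.930543 → t_2 = 3.121086 - (9.909676)/(29.930543) = 2.789997
t_2 = 2.789997: f = 0.990106, f' = 24.059256 → t_3 = 2.789997 - (0.990106)/(24.059256) = 2.748845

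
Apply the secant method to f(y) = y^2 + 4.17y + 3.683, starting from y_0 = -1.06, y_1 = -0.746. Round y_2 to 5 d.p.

-1.22345

Secant update: y_(k+1) = y_k − f(y_k)·(y_k − y_(k-1))/(f(y_k) − f(y_(k-1))).
f(y_0) = 0.386400, f(y_1) = 1.128696
y_2 = -0.746000 - (1.128696)·(-0.746000 - -1.060000)/(1.128696 - (0.386400)) = -1.223452; f(y_2) = 0.078040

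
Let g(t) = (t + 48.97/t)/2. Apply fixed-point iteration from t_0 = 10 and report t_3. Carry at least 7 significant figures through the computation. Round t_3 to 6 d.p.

t_1 = g(10.000000) = 7.448500
t_2 = g(7.448500) = 7.011489
t_3 = g(7.011489) = 6.997870

6.997870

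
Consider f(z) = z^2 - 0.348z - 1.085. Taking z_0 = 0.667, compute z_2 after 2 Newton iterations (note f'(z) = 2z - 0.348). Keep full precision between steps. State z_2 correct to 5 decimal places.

z_0 = 0.667000: f = -0.872227, f' = 0.986000 → z_1 = 0.667000 - (-0.872227)/(0.986000) = 1.551612
z_1 = 1.551612: f = 0.782538, f' = 2.755223 → z_2 = 1.551612 - (0.782538)/(2.755223) = 1.267592

1.26759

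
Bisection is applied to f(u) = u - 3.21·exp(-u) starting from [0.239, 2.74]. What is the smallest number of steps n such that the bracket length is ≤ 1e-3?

Initial width b − a = 2.74 − 0.239 = 2.501000.
After n steps the width is (b−a)/2^n; need (b−a)/2^n ≤ 1e-3.
So n ≥ log₂(2.501000/1e-3) = log₂(2501.0000) ≈ 11.2883.
Hence n = 12.

12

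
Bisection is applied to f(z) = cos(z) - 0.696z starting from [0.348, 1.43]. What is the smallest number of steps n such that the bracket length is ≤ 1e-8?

Initial width b − a = 1.43 − 0.348 = 1.082000.
After n steps the width is (b−a)/2^n; need (b−a)/2^n ≤ 1e-8.
So n ≥ log₂(1.082000/1e-8) = log₂(108200000.0000) ≈ 26.6891.
Hence n = 27.

27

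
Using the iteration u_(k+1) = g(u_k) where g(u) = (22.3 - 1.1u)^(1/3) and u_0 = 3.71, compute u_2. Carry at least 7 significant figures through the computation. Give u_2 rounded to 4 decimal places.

u_1 = g(3.710000) = 2.631327
u_2 = g(2.631327) = 2.687253

2.6873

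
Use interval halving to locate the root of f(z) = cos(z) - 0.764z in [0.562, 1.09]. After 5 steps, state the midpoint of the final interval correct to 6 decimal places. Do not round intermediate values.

f(0.562000) = 0.416823, f(1.090000) = -0.370275 (opposite signs)
step 1: m = 0.826000, f(m) = 0.046758 > 0 → root in [0.826000, 1.090000]
step 2: m = 0.958000, f(m) = -0.156755 < 0 → root in [0.826000, 0.958000]
step 3: m = 0.892000, f(m) = -0.053631 < 0 → root in [0.826000, 0.892000]
step 4: m = 0.859000, f(m) = -0.003081 < 0 → root in [0.826000, 0.859000]
step 5: m = 0.842500, f(m) = 0.021929 > 0 → root in [0.842500, 0.859000]
Midpoint of [0.842500, 0.859000] = 0.850750

0.850750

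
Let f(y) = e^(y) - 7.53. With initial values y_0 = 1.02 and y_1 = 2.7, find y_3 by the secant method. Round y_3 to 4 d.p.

f(y_0) = -4.756805, f(y_1) = 7.349732
y_2 = 2.700000 - (7.349732)·(2.700000 - 1.020000)/(7.349732 - (-4.756805)) = 1.680092; f(y_2) = -2.163948
y_3 = 1.680092 - (-2.163948)·(1.680092 - 2.700000)/(-2.163948 - (7.349732)) = 1.912077; f(y_3) = -0.762870

1.9121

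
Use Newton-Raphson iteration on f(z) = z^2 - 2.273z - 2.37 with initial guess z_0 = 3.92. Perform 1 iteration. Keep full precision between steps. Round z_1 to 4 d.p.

f'(z) = 2z - 2.273
z_0 = 3.920000: f = 4.086240, f' = 5.567000 → z_1 = 3.920000 - (4.086240)/(5.567000) = 3.185989

3.1860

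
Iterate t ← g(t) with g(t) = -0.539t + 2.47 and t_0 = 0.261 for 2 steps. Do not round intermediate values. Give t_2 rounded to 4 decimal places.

t_1 = g(0.261000) = 2.329321
t_2 = g(2.329321) = 1.214496

1.2145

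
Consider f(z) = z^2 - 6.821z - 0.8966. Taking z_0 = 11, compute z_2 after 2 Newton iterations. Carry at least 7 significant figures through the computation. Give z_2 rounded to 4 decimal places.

7.0764

f'(z) = 2z - 6.821
z_0 = 11.000000: f = 45.072400, f' = 15.179000 → z_1 = 11.000000 - (45.072400)/(15.179000) = 8.030608
z_1 = 8.030608: f = 8.817288, f' = 9.240216 → z_2 = 8.030608 - (8.817288)/(9.240216) = 7.076378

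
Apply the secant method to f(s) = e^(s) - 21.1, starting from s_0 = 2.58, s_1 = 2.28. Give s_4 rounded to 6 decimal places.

f(s_0) = -7.902862, f(s_1) = -11.323320
s_2 = 2.280000 - (-11.323320)·(2.280000 - 2.580000)/(-11.323320 - (-7.902862)) = 3.273141; f(s_2) = 5.294106
s_3 = 3.273141 - (5.294106)·(3.273141 - 2.280000)/(5.294106 - (-11.323320)) = 2.956738; f(s_3) = -1.864868
s_4 = 2.956738 - (-1.864868)·(2.956738 - 3.273141)/(-1.864868 - (5.294106)) = 3.039159; f(s_4) = -0.212326

3.039159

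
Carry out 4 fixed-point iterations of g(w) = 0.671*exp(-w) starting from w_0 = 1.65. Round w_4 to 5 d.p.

0.46256

w_1 = g(1.650000) = 0.128865
w_2 = g(0.128865) = 0.589871
w_3 = g(0.589871) = 0.372002
w_4 = g(0.372002) = 0.462556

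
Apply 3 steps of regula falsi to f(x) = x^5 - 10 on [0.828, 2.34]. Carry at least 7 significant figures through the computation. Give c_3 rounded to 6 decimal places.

1.328550

f(0.828000) = -9.610819, f(2.340000) = 60.158337
step 1: c = 1.036281, f(c) = -8.804948 < 0 → new bracket [1.036281, 2.340000]
step 2: c = 1.202734, f(c) = -7.483204 < 0 → new bracket [1.202734, 2.340000]
step 3: c = 1.328550, f(c) = -5.861054 < 0 → new bracket [1.328550, 2.340000]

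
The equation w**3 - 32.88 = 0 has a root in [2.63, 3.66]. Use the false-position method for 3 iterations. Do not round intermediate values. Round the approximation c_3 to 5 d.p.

3.20222

f(2.630000) = -14.688553, f(3.660000) = 16.147896
step 1: c = 3.120627, f(c) = -2.490344 < 0 → new bracket [3.120627, 3.660000]
step 2: c = 3.192696, f(c) = -0.335879 < 0 → new bracket [3.192696, 3.660000]
step 3: c = 3.202218, f(c) = -0.043829 < 0 → new bracket [3.202218, 3.660000]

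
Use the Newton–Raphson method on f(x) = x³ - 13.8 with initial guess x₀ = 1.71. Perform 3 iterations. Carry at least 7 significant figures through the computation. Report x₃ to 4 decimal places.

2.3991

f'(x) = 3x²
x_0 = 1.710000: f = -8.799789, f' = 8.772300 → x_1 = 1.710000 - (-8.799789)/(8.772300) = 2.713134
x_1 = 2.713134: f = 6.171632, f' = 22.083282 → x_2 = 2.713134 - (6.171632)/(22.083282) = 2.433663
x_2 = 2.433663: f = 0.613891, f' = 17.768145 → x_3 = 2.433663 - (0.613891)/(17.768145) = 2.399113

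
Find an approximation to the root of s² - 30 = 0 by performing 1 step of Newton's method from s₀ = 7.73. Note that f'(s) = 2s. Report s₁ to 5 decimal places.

5.80549

s_0 = 7.730000: f = 29.752900, f' = 15.460000 → s_1 = 7.730000 - (29.752900)/(15.460000) = 5.805492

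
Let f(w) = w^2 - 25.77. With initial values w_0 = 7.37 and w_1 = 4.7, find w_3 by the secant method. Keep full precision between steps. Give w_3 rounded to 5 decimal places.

5.07919

f(w_0) = 28.546900, f(w_1) = -3.680000
w_2 = 4.700000 - (-3.680000)·(4.700000 - 7.370000)/(-3.680000 - (28.546900)) = 5.004888; f(w_2) = -0.721095
w_3 = 5.004888 - (-0.721095)·(5.004888 - 4.700000)/(-0.721095 - (-3.680000)) = 5.079190; f(w_3) = 0.028175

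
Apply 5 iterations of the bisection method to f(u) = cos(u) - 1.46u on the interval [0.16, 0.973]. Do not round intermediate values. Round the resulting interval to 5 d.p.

[0.56650, 0.59191]

f(0.160000) = 0.753627, f(0.973000) = -0.857758 (opposite signs)
step 1: m = 0.566500, f(m) = 0.016695 > 0 → root in [0.566500, 0.973000]
step 2: m = 0.769750, f(m) = -0.405750 < 0 → root in [0.566500, 0.769750]
step 3: m = 0.668125, f(m) = -0.190478 < 0 → root in [0.566500, 0.668125]
step 4: m = 0.617312, f(m) = -0.085839 < 0 → root in [0.566500, 0.617312]
step 5: m = 0.591906, f(m) = -0.034305 < 0 → root in [0.566500, 0.591906]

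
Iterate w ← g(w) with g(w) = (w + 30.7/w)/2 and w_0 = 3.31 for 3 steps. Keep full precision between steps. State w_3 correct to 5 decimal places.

5.54094

w_1 = g(3.310000) = 6.292462
w_2 = g(6.292462) = 5.585658
w_3 = g(5.585658) = 5.540939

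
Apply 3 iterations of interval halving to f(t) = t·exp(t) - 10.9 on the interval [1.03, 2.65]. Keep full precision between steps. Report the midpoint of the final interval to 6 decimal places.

f(1.030000) = -8.014902, f(2.650000) = 26.608202 (opposite signs)
step 1: m = 1.840000, f(m) = 0.685630 > 0 → root in [1.030000, 1.840000]
step 2: m = 1.435000, f(m) = -4.873509 < 0 → root in [1.435000, 1.840000]
step 3: m = 1.637500, f(m) = -2.479488 < 0 → root in [1.637500, 1.840000]
Midpoint of [1.637500, 1.840000] = 1.738750

1.738750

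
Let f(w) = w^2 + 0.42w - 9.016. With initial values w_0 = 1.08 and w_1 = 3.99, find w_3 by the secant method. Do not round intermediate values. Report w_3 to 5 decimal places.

f(w_0) = -7.396000, f(w_1) = 8.579900
w_2 = 3.990000 - (8.579900)·(3.990000 - 1.080000)/(8.579900 - (-7.396000)) = 2.427177; f(w_2) = -2.105399
w_3 = 2.427177 - (-2.105399)·(2.427177 - 3.990000)/(-2.105399 - (8.579900)) = 2.735111; f(w_3) = -0.386423

2.73511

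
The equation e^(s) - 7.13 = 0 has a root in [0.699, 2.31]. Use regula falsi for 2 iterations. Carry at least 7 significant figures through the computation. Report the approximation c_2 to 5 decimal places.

1.92338

False-position update: c = (a·f(b) − b·f(a))/(f(b) − f(a)); replace the endpoint whose sign matches f(c).
f(0.699000) = -5.118260, f(2.310000) = 2.944425
step 1: c = 1.721676, f(c) = -1.536102 < 0 → new bracket [1.721676, 2.310000]
step 2: c = 1.923377, f(c) = -0.285968 < 0 → new bracket [1.923377, 2.310000]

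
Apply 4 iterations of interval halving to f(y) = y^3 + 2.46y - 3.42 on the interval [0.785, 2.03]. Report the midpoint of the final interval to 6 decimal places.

f(0.785000) = -1.005163, f(2.030000) = 9.939227 (opposite signs)
step 1: m = 1.407500, f(m) = 2.830787 > 0 → root in [0.785000, 1.407500]
step 2: m = 1.096250, f(m) = 0.594209 > 0 → root in [0.785000, 1.096250]
step 3: m = 0.940625, f(m) = -0.273821 < 0 → root in [0.940625, 1.096250]
step 4: m = 1.018438, f(m) = 0.141695 > 0 → root in [0.940625, 1.018438]
Midpoint of [0.940625, 1.018438] = 0.979531

0.979531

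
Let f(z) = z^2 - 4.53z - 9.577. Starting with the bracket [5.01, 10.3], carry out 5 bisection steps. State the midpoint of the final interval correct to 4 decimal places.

6.0845

f(5.010000) = -7.172200, f(10.300000) = 49.854000 (opposite signs)
step 1: m = 7.655000, f(m) = 14.344875 > 0 → root in [5.010000, 7.655000]
step 2: m = 6.332500, f(m) = 1.837331 > 0 → root in [5.010000, 6.332500]
step 3: m = 5.671250, f(m) = -3.104686 < 0 → root in [5.671250, 6.332500]
step 4: m = 6.001875, f(m) = -0.742990 < 0 → root in [6.001875, 6.332500]
step 5: m = 6.167187, f(m) = 0.519842 > 0 → root in [6.001875, 6.167187]
Midpoint of [6.001875, 6.167187] = 6.084531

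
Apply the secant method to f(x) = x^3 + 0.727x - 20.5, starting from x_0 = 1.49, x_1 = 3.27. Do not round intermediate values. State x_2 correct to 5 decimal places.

2.36017

Secant update: x_(k+1) = x_k − f(x_k)·(x_k − x_(k-1))/(f(x_k) − f(x_(k-1))).
f(x_0) = -16.108821, f(x_1) = 16.843073
x_2 = 3.270000 - (16.843073)·(3.270000 - 1.490000)/(16.843073 - (-16.108821)) = 2.360169; f(x_2) = -5.637085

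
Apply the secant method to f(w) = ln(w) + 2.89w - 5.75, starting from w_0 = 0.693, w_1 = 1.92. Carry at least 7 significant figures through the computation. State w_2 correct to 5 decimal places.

1.79875

f(w_0) = -4.113955, f(w_1) = 0.451125
w_2 = 1.920000 - (0.451125)·(1.920000 - 0.693000)/(0.451125 - (-4.113955)) = 1.798747; f(w_2) = 0.035468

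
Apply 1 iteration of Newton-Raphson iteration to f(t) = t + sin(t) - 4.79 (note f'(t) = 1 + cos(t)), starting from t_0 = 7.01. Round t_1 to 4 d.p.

t_0 = 7.010000: f = 2.884493, f' = 1.747295 → t_1 = 7.010000 - (2.884493)/(1.747295) = 5.359167

5.3592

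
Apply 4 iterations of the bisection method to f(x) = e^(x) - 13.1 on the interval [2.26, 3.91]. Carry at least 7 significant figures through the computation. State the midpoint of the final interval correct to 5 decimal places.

2.62094

f(2.260000) = -3.516911, f(3.910000) = 36.798952 (opposite signs)
step 1: m = 3.085000, f(m) = 8.767467 > 0 → root in [2.260000, 3.085000]
step 2: m = 2.672500, f(m) = 1.376114 > 0 → root in [2.260000, 2.672500]
step 3: m = 2.466250, f(m) = -1.321804 < 0 → root in [2.466250, 2.672500]
step 4: m = 2.569375, f(m) = -0.042339 < 0 → root in [2.569375, 2.672500]
Midpoint of [2.569375, 2.672500] = 2.620938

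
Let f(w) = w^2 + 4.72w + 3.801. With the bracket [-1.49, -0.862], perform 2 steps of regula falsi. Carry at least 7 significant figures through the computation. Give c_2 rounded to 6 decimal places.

-1.032076

f(-1.490000) = -1.011700, f(-0.862000) = 0.475404
step 1: c = -1.062762, f(c) = -0.085773 < 0 → new bracket [-1.062762, -0.862000]
step 2: c = -1.032076, f(c) = -0.005219 < 0 → new bracket [-1.032076, -0.862000]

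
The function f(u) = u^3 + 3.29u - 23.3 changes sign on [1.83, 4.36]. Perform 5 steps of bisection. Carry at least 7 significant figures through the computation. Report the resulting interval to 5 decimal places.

f(1.830000) = -11.150813, f(4.360000) = 73.926256 (opposite signs)
step 1: m = 3.095000, f(m) = 16.529632 > 0 → root in [1.830000, 3.095000]
step 2: m = 2.462500, f(m) = -0.266006 < 0 → root in [2.462500, 3.095000]
step 3: m = 2.778750, f(m) = 7.298071 > 0 → root in [2.462500, 2.778750]
step 4: m = 2.620625, f(m) = 3.319458 > 0 → root in [2.462500, 2.620625]
step 5: m = 2.541563, f(m) = 1.479065 > 0 → root in [2.462500, 2.541563]

[2.46250, 2.54156]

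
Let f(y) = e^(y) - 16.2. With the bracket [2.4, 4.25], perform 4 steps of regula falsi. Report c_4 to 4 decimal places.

2.7444

f(2.400000) = -5.176824, f(4.250000) = 53.905412
step 1: c = 2.562098, f(c) = -3.237012 < 0 → new bracket [2.562098, 4.250000]
step 2: c = 2.657715, f(c) = -1.936345 < 0 → new bracket [2.657715, 4.250000]
step 3: c = 2.712928, f(c) = -1.126653 < 0 → new bracket [2.712928, 4.250000]
step 4: c = 2.744396, f(c) = -0.644783 < 0 → new bracket [2.744396, 4.250000]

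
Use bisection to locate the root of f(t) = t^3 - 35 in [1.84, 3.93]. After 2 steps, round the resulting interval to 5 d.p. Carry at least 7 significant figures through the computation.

f(1.840000) = -28.770496, f(3.930000) = 25.698457 (opposite signs)
step 1: m = 2.885000, f(m) = -10.987496 < 0 → root in [2.885000, 3.930000]
step 2: m = 3.407500, f(m) = 4.564674 > 0 → root in [2.885000, 3.407500]

[2.88500, 3.40750]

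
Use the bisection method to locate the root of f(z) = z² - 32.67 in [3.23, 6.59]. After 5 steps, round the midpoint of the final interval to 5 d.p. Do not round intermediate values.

f(3.230000) = -22.237100, f(6.590000) = 10.758100 (opposite signs)
step 1: m = 4.910000, f(m) = -8.561900 < 0 → root in [4.910000, 6.590000]
step 2: m = 5.750000, f(m) = 0.392500 > 0 → root in [4.910000, 5.750000]
step 3: m = 5.330000, f(m) = -4.261100 < 0 → root in [5.330000, 5.750000]
step 4: m = 5.540000, f(m) = -1.978400 < 0 → root in [5.540000, 5.750000]
step 5: m = 5.645000, f(m) = -0.803975 < 0 → root in [5.645000, 5.750000]
Midpoint of [5.645000, 5.750000] = 5.697500

5.69750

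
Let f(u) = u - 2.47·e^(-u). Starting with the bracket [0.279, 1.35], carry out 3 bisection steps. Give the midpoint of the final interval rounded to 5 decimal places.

f(0.279000) = -1.589654, f(1.350000) = 0.709677 (opposite signs)
step 1: m = 0.814500, f(m) = -0.279366 < 0 → root in [0.814500, 1.350000]
step 2: m = 1.082250, f(m) = 0.245334 > 0 → root in [0.814500, 1.082250]
step 3: m = 0.948375, f(m) = -0.008429 < 0 → root in [0.948375, 1.082250]
Midpoint of [0.948375, 1.082250] = 1.015313

1.01531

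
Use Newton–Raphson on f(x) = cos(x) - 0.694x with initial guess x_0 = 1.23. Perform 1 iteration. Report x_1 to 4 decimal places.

f'(x) = -sin(x) - 0.694
x_0 = 1.230000: f = -0.519382, f' = -1.636489 → x_1 = 1.230000 - (-0.519382)/(-1.636489) = 0.912624

0.9126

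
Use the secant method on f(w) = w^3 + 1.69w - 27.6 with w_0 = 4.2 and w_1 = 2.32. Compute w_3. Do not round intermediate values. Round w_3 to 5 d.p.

2.87397

f(w_0) = 53.586000, f(w_1) = -11.192032
w_2 = 2.320000 - (-11.192032)·(2.320000 - 4.200000)/(-11.192032 - (53.586000)) = 2.644817; f(w_2) = -4.629609
w_3 = 2.644817 - (-4.629609)·(2.644817 - 2.320000)/(-4.629609 - (-11.192032)) = 2.873967; f(w_3) = 0.995065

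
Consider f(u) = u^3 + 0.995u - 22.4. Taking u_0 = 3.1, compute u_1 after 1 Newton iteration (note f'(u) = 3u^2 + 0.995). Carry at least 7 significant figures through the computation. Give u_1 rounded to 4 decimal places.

u_0 = 3.100000: f = 10.475500, f' = 29.825000 → u_1 = 3.100000 - (10.475500)/(29.825000) = 2.748768

2.7488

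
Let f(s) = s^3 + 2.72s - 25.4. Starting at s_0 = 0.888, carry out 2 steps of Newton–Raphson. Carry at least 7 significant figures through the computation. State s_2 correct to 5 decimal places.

3.69739

f'(s) = 3s^2 + 2.72
s_0 = 0.888000: f = -22.284413, f' = 5.085632 → s_1 = 0.888000 - (-22.284413)/(5.085632) = 5.269837
s_1 = 5.269837: f = 135.283601, f' = 86.033561 → s_2 = 5.269837 - (135.283601)/(86.033561) = 3.697386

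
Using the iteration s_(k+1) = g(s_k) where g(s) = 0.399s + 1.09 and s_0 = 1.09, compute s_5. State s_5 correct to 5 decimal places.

s_1 = g(1.090000) = 1.524910
s_2 = g(1.524910) = 1.698439
s_3 = g(1.698439) = 1.767677
s_4 = g(1.767677) = 1.795303
s_5 = g(1.795303) = 1.806326

1.80633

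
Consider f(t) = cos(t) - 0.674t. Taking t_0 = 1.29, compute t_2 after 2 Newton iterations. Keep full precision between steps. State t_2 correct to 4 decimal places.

f'(t) = -sin(t) - 0.674
t_0 = 1.290000: f = -0.592339, f' = -1.634835 → t_1 = 1.290000 - (-0.592339)/(-1.634835) = 0.927677
t_1 = 0.927677: f = -0.025559, f' = -1.474229 → t_2 = 0.927677 - (-0.025559)/(-1.474229) = 0.910339

0.9103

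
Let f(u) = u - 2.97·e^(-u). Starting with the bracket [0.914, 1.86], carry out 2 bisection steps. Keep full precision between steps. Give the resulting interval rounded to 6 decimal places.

[0.914000, 1.150500]

f(0.914000) = -0.276725, f(1.860000) = 1.397652 (opposite signs)
step 1: m = 1.387000, f(m) = 0.645024 > 0 → root in [0.914000, 1.387000]
step 2: m = 1.150500, f(m) = 0.210559 > 0 → root in [0.914000, 1.150500]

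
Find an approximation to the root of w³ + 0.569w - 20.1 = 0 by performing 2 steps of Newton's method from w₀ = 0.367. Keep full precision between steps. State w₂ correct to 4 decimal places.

13.8481

f'(w) = 3w² + 0.569
w_0 = 0.367000: f = -19.841746, f' = 0.973067 → w_1 = 0.367000 - (-19.841746)/(0.973067) = 20.757935
w_1 = 20.757935: f = 8936.136852, f' = 1293.244621 → w_2 = 20.757935 - (8936.136852)/(1293.244621) = 13.848077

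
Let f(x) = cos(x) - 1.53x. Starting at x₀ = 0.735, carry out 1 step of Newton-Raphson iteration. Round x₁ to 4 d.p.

0.5611

f'(x) = -sin(x) - 1.53
x_0 = 0.735000: f = -0.382719, f' = -2.200587 → x_1 = 0.735000 - (-0.382719)/(-2.200587) = 0.561083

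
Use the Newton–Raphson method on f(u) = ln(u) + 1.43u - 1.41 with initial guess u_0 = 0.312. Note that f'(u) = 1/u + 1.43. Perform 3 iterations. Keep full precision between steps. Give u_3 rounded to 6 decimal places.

0.991750

Newton update: u ← u − f(u)/f'(u).
u_0 = 0.312000: f = -2.128592, f' = 4.635128 → u_1 = 0.312000 - (-2.128592)/(4.635128) = 0.771230
u_1 = 0.771230: f = -0.566908, f' = 2.726629 → u_2 = 0.771230 - (-0.566908)/(2.726629) = 0.979146
u_2 = 0.979146: f = -0.030896, f' = 2.451298 → u_3 = 0.979146 - (-0.030896)/(2.451298) = 0.991750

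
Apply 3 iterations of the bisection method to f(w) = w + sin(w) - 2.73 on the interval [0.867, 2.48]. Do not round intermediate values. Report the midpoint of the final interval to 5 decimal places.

f(0.867000) = -1.100609, f(2.480000) = 0.364374 (opposite signs)
step 1: m = 1.673500, f(m) = -0.061769 < 0 → root in [1.673500, 2.480000]
step 2: m = 2.076750, f(m) = 0.221463 > 0 → root in [1.673500, 2.076750]
step 3: m = 1.875125, f(m) = 0.099173 > 0 → root in [1.673500, 1.875125]
Midpoint of [1.673500, 1.875125] = 1.774313

1.77431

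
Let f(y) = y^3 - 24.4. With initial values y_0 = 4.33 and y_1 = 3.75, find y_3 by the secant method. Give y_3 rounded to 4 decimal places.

2.9634

f(y_0) = 56.782737, f(y_1) = 28.334375
y_2 = 3.750000 - (28.334375)·(3.750000 - 4.330000)/(28.334375 - (56.782737)) = 3.172324; f(y_2) = 7.525124
y_3 = 3.172324 - (7.525124)·(3.172324 - 3.750000)/(7.525124 - (28.334375)) = 2.963422; f(y_3) = 1.624398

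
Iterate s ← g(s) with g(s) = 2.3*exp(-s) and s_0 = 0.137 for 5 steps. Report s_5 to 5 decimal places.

s_1 = g(0.137000) = 2.005532
s_2 = g(2.005532) = 0.309554
s_3 = g(0.309554) = 1.687680
s_4 = g(1.687680) = 0.425380
s_5 = g(0.425380) = 1.503098

1.50310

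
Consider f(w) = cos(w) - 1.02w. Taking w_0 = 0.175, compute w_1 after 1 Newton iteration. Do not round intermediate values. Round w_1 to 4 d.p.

0.8502

f'(w) = -sin(w) - 1.02
w_0 = 0.175000: f = 0.806227, f' = -1.194108 → w_1 = 0.175000 - (0.806227)/(-1.194108) = 0.850170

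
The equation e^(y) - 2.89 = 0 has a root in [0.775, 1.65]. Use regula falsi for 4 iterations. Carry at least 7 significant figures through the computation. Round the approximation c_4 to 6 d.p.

False-position update: c = (a·f(b) − b·f(a))/(f(b) − f(a)); replace the endpoint whose sign matches f(c).
f(0.775000) = -0.719408, f(1.650000) = 2.316980
step 1: c = 0.982313, f(c) = -0.219374 < 0 → new bracket [0.982313, 1.650000]
step 2: c = 1.040062, f(c) = -0.060607 < 0 → new bracket [1.040062, 1.650000]
step 3: c = 1.055610, f(c) = -0.016272 < 0 → new bracket [1.055610, 1.650000]
step 4: c = 1.059755, f(c) = -0.004335 < 0 → new bracket [1.059755, 1.650000]

1.059755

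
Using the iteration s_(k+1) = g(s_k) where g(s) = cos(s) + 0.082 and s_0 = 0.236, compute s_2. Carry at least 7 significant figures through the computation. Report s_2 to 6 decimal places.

0.575853

s_1 = g(0.236000) = 1.054281
s_2 = g(1.054281) = 0.575853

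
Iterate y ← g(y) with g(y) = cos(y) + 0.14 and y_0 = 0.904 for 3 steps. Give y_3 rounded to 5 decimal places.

y_1 = g(0.904000) = 0.758472
y_2 = g(0.758472) = 0.865888
y_3 = g(0.865888) = 0.787964

0.78796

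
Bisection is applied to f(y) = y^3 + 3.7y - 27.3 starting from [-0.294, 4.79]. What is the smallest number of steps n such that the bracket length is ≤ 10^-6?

23

Initial width b − a = 4.79 − -0.294 = 5.084000.
After n steps the width is (b−a)/2^n; need (b−a)/2^n ≤ 10^-6.
So n ≥ log₂(5.084000/10^-6) = log₂(5084000.0000) ≈ 22.2775.
Hence n = 23.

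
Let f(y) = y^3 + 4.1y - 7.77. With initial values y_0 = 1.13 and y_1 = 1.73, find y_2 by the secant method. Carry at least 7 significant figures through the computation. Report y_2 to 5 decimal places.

1.29408

f(y_0) = -1.694103, f(y_1) = 4.500717
y_2 = 1.730000 - (4.500717)·(1.730000 - 1.130000)/(4.500717 - (-1.694103)) = 1.294083; f(y_2) = -0.297127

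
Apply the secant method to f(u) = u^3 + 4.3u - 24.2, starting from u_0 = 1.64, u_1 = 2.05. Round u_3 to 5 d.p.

2.38876

f(u_0) = -12.737056, f(u_1) = -6.769875
u_2 = 2.050000 - (-6.769875)·(2.050000 - 1.640000)/(-6.769875 - (-12.737056)) = 2.515152; f(u_2) = 2.525989
u_3 = 2.515152 - (2.525989)·(2.515152 - 2.050000)/(2.525989 - (-6.769875)) = 2.388755; f(u_3) = -0.297750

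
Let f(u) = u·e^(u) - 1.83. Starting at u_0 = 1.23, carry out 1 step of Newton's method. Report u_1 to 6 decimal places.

f'(u) = (u + 1)·e^(u)
u_0 = 1.230000: f = 2.378112, f' = 7.629342 → u_1 = 1.230000 - (2.378112)/(7.629342) = 0.918294

0.918294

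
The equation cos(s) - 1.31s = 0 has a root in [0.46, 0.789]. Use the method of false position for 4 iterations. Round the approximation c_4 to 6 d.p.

0.620887

f(0.460000) = 0.293452, f(0.789000) = -0.329035
step 1: c = 0.615097, f(c) = 0.010940 > 0 → new bracket [0.615097, 0.789000]
step 2: c = 0.620693, f(c) = 0.000367 > 0 → new bracket [0.620693, 0.789000]
step 3: c = 0.620881, f(c) = 0.000012 > 0 → new bracket [0.620881, 0.789000]
step 4: c = 0.620887, f(c) = 0.000000 > 0 → new bracket [0.620887, 0.789000]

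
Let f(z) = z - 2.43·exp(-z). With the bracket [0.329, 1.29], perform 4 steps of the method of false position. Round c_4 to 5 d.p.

0.94494

False-position update: c = (a·f(b) − b·f(a))/(f(b) − f(a)); replace the endpoint whose sign matches f(c).
f(0.329000) = -1.419733, f(1.290000) = 0.621092
step 1: c = 0.997535, f(c) = 0.101382 > 0 → new bracket [0.329000, 0.997535]
step 2: c = 0.952977, f(c) = 0.015991 > 0 → new bracket [0.329000, 0.952977]
step 3: c = 0.946028, f(c) = 0.002507 > 0 → new bracket [0.329000, 0.946028]
step 4: c = 0.944940, f(c) = 0.000393 > 0 → new bracket [0.329000, 0.944940]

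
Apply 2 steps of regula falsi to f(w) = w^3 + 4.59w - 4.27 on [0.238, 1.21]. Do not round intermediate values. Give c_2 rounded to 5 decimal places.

0.80135

f(0.238000) = -3.164099, f(1.210000) = 3.055461
step 1: c = 0.732489, f(c) = -0.514866 < 0 → new bracket [0.732489, 1.210000]
step 2: c = 0.801349, f(c) = -0.077211 < 0 → new bracket [0.801349, 1.210000]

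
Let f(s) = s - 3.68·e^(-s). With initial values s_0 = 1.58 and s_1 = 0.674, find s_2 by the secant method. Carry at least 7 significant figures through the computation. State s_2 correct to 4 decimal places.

1.2120

f(s_0) = 0.822012, f(s_1) = -1.201570
s_2 = 0.674000 - (-1.201570)·(0.674000 - 1.580000)/(-1.201570 - (0.822012)) = 1.211968; f(s_2) = 0.116760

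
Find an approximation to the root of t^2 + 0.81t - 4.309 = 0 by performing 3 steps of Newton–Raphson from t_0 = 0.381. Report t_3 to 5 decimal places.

Newton update: t ← t − f(t)/f'(t).
f'(t) = 2t + 0.81
t_0 = 0.381000: f = -3.855229, f' = 1.572000 → t_1 = 0.381000 - (-3.855229)/(1.572000) = 2.833436
t_1 = 2.833436: f = 6.014441, f' = 6.476872 → t_2 = 2.833436 - (6.014441)/(6.476872) = 1.904833
t_2 = 1.904833: f = 0.862303, f' = 4.619666 → t_3 = 1.904833 - (0.862303)/(4.619666) = 1.718174

1.71817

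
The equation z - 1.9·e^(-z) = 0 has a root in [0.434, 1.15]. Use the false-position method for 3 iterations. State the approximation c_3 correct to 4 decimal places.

False-position update: c = (a·f(b) − b·f(a))/(f(b) − f(a)); replace the endpoint whose sign matches f(c).
f(0.434000) = -0.797033, f(1.150000) = 0.548390
step 1: c = 0.858161, f(c) = 0.052673 > 0 → new bracket [0.434000, 0.858161]
step 2: c = 0.831867, f(c) = 0.004919 > 0 → new bracket [0.434000, 0.831867]
step 3: c = 0.829427, f(c) = 0.000458 > 0 → new bracket [0.434000, 0.829427]

0.8294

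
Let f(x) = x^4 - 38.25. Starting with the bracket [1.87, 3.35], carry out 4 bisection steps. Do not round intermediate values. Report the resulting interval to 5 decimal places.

f(1.870000) = -26.021690, f(3.350000) = 87.694506 (opposite signs)
step 1: m = 2.610000, f(m) = 8.154706 > 0 → root in [1.870000, 2.610000]
step 2: m = 2.240000, f(m) = -13.073690 < 0 → root in [2.240000, 2.610000]
step 3: m = 2.425000, f(m) = -3.668250 < 0 → root in [2.425000, 2.610000]
step 4: m = 2.517500, f(m) = 1.917788 > 0 → root in [2.425000, 2.517500]

[2.42500, 2.51750]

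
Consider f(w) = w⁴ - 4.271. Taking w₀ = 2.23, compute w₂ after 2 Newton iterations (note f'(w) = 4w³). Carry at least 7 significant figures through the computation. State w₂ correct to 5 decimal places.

w_0 = 2.230000: f = 20.458734, f' = 44.358268 → w_1 = 2.230000 - (20.458734)/(44.358268) = 1.768784
w_1 = 1.768784: f = 5.517122, f' = 22.135255 → w_2 = 1.768784 - (5.517122)/(22.135255) = 1.519538

1.51954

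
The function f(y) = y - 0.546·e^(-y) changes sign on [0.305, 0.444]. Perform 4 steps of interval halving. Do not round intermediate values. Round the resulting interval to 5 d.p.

[0.37450, 0.38319]

f(0.305000) = -0.097469, f(0.444000) = 0.093760 (opposite signs)
step 1: m = 0.374500, f(m) = -0.000948 < 0 → root in [0.374500, 0.444000]
step 2: m = 0.409250, f(m) = 0.046625 > 0 → root in [0.374500, 0.409250]
step 3: m = 0.391875, f(m) = 0.022894 > 0 → root in [0.374500, 0.391875]
step 4: m = 0.383188, f(m) = 0.010987 > 0 → root in [0.374500, 0.383188]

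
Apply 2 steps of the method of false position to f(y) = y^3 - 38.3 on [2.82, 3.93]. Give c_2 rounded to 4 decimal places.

3.3571

f(2.820000) = -15.874232, f(3.930000) = 22.398457
step 1: c = 3.280391, f(c) = -2.999830 < 0 → new bracket [3.280391, 3.930000]
step 2: c = 3.357117, f(c) = -0.464497 < 0 → new bracket [3.357117, 3.930000]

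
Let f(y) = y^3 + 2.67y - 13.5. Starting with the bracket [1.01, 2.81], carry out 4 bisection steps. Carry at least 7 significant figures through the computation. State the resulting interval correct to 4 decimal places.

f(1.010000) = -9.772999, f(2.810000) = 16.190741 (opposite signs)
step 1: m = 1.910000, f(m) = -1.432429 < 0 → root in [1.910000, 2.810000]
step 2: m = 2.360000, f(m) = 5.945456 > 0 → root in [1.910000, 2.360000]
step 3: m = 2.135000, f(m) = 1.932260 > 0 → root in [1.910000, 2.135000]
step 4: m = 2.022500, f(m) = 0.173124 > 0 → root in [1.910000, 2.022500]

[1.9100, 2.0225]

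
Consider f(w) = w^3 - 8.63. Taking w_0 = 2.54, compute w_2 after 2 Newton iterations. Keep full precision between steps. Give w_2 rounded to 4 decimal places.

2.0548

Newton update: w ← w − f(w)/f'(w).
f'(w) = 3w^2
w_0 = 2.540000: f = 7.757064, f' = 19.354800 → w_1 = 2.540000 - (7.757064)/(19.354800) = 2.139218
w_1 = 2.139218: f = 1.159598, f' = 13.728755 → w_2 = 2.139218 - (1.159598)/(13.728755) = 2.054753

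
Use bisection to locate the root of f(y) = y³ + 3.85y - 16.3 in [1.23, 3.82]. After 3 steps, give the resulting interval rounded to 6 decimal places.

[1.877500, 2.201250]

f(1.230000) = -9.703633, f(3.820000) = 54.149968 (opposite signs)
step 1: m = 2.525000, f(m) = 9.519703 > 0 → root in [1.230000, 2.525000]
step 2: m = 1.877500, f(m) = -2.453426 < 0 → root in [1.877500, 2.525000]
step 3: m = 2.201250, f(m) = 2.840973 > 0 → root in [1.877500, 2.201250]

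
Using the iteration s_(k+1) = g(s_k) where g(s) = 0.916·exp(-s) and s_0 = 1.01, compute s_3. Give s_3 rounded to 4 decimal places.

s_1 = g(1.010000) = 0.333625
s_2 = g(0.333625) = 0.656152
s_3 = g(0.656152) = 0.475261

0.4753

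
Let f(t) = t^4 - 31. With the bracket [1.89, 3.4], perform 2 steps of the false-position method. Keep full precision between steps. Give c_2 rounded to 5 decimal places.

False-position update: c = (a·f(b) − b·f(a))/(f(b) − f(a)); replace the endpoint whose sign matches f(c).
f(1.890000) = -18.240102, f(3.400000) = 102.633600
step 1: c = 2.117862, f(c) = -10.881721 < 0 → new bracket [2.117862, 3.400000]
step 2: c = 2.240770, f(c) = -5.789074 < 0 → new bracket [2.240770, 3.400000]

2.24077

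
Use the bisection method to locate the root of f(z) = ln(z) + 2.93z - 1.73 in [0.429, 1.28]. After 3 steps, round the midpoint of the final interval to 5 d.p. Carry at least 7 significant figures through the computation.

f(0.429000) = -1.319328, f(1.280000) = 2.267260 (opposite signs)
step 1: m = 0.854500, f(m) = 0.616446 > 0 → root in [0.429000, 0.854500]
step 2: m = 0.641750, f(m) = -0.293229 < 0 → root in [0.641750, 0.854500]
step 3: m = 0.748125, f(m) = 0.171821 > 0 → root in [0.641750, 0.748125]
Midpoint of [0.641750, 0.748125] = 0.694937

0.69494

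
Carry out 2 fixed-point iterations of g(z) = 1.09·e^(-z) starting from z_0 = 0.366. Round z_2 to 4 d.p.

0.5118

z_1 = g(0.366000) = 0.755918
z_2 = g(0.755918) = 0.511841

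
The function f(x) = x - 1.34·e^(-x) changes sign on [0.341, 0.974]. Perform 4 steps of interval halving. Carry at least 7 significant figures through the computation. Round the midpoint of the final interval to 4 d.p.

f(0.341000) = -0.611819, f(0.974000) = 0.468057 (opposite signs)
step 1: m = 0.657500, f(m) = -0.036814 < 0 → root in [0.657500, 0.974000]
step 2: m = 0.815750, f(m) = 0.223058 > 0 → root in [0.657500, 0.815750]
step 3: m = 0.736625, f(m) = 0.095131 > 0 → root in [0.657500, 0.736625]
step 4: m = 0.697062, f(m) = 0.029681 > 0 → root in [0.657500, 0.697062]
Midpoint of [0.657500, 0.697062] = 0.677281

0.6773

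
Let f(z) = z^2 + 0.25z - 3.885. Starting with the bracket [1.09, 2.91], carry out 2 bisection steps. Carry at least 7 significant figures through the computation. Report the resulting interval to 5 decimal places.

[1.54500, 2.00000]

f(1.090000) = -2.424400, f(2.910000) = 5.310600 (opposite signs)
step 1: m = 2.000000, f(m) = 0.615000 > 0 → root in [1.090000, 2.000000]
step 2: m = 1.545000, f(m) = -1.111725 < 0 → root in [1.545000, 2.000000]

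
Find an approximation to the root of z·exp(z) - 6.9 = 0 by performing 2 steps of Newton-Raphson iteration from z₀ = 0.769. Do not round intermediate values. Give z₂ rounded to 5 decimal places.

1.71818

f'(z) = (z + 1)·exp(z)
z_0 = 0.769000: f = -5.240800, f' = 3.816808 → z_1 = 0.769000 - (-5.240800)/(3.816808) = 2.142085
z_1 = 2.142085: f = 11.344506, f' = 26.761679 → z_2 = 2.142085 - (11.344506)/(26.761679) = 1.718176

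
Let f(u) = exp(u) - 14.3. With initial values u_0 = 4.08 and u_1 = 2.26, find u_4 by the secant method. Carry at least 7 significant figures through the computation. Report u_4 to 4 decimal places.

2.6544

Secant update: u_(k+1) = u_k − f(u_k)·(u_k − u_(k-1))/(f(u_k) − f(u_(k-1))).
f(u_0) = 44.845470, f(u_1) = -4.716911
u_2 = 2.260000 - (-4.716911)·(2.260000 - 4.080000)/(-4.716911 - (44.845470)) = 2.433212; f(u_2) = -2.904579
u_3 = 2.433212 - (-2.904579)·(2.433212 - 2.260000)/(-2.904579 - (-4.716911)) = 2.710814; f(u_3) = 0.741507
u_4 = 2.710814 - (0.741507)·(2.710814 - 2.433212)/(0.741507 - (-2.904579)) = 2.654357; f(u_4) = -0.084152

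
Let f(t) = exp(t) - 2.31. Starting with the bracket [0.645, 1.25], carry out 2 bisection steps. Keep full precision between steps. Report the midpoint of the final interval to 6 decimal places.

0.871875

f(0.645000) = -0.404013, f(1.250000) = 1.180343 (opposite signs)
step 1: m = 0.947500, f(m) = 0.269253 > 0 → root in [0.645000, 0.947500]
step 2: m = 0.796250, f(m) = -0.092789 < 0 → root in [0.796250, 0.947500]
Midpoint of [0.796250, 0.947500] = 0.871875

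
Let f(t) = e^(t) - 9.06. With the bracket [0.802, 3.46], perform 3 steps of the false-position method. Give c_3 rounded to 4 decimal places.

f(0.802000) = -6.830004, f(3.460000) = 22.756977
step 1: c = 1.415586, f(c) = -4.941102 < 0 → new bracket [1.415586, 3.460000]
step 2: c = 1.780292, f(c) = -3.128413 < 0 → new bracket [1.780292, 3.460000]
step 3: c = 1.983295, f(c) = -1.793351 < 0 → new bracket [1.983295, 3.460000]

1.9833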